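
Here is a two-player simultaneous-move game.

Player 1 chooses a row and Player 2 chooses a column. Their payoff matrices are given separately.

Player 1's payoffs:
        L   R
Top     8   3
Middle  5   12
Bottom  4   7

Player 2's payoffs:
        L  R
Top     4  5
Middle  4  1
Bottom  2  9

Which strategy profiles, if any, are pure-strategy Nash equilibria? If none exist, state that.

Check each profile: it is a Nash equilibrium iff no player can strictly gain by switching unilaterally.
(Top, L): Player 2 can switch to R (4 → 5). Not NE.
(Top, R): Player 1 can switch to Middle (3 → 12). Not NE.
(Middle, L): Player 1 can switch to Top (5 → 8). Not NE.
(Middle, R): Player 2 can switch to L (1 → 4). Not NE.
(Bottom, L): Player 1 can switch to Top (4 → 8). Not NE.
(Bottom, R): Player 1 can switch to Middle (7 → 12). Not NE.

none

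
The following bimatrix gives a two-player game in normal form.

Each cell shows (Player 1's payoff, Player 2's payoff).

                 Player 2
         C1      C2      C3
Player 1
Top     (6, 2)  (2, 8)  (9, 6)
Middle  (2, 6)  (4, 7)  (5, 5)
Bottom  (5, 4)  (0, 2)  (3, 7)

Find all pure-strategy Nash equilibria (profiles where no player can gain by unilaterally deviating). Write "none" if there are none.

(Top, C1): Player 2 can switch to C2 (2 → 8). Not NE.
(Top, C2): Player 1 can switch to Middle (2 → 4). Not NE.
(Top, C3): Player 2 can switch to C2 (6 → 8). Not NE.
(Middle, C1): Player 1 can switch to Top (2 → 6). Not NE.
(Middle, C2): Player 1 gets 4, best alternative 2; Player 2 gets 7, best alternative 6. No profitable deviation — NE.
(Middle, C3): Player 1 can switch to Top (5 → 9). Not NE.
(Bottom, C1): Player 1 can switch to Top (5 → 6). Not NE.
(The remaining 2 profiles each have a profitable deviation by the same check.)

The unique pure-strategy Nash equilibrium is (Middle, C2).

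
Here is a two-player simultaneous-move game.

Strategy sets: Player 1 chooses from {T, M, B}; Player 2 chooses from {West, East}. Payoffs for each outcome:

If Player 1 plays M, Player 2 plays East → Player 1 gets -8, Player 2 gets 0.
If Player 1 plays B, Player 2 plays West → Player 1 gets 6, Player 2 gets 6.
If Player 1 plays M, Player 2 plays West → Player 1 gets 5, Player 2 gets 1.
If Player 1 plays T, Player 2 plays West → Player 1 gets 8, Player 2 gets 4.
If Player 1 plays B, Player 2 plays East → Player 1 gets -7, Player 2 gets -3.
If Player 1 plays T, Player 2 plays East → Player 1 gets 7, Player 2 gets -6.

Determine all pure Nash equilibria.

Player 1 against West: payoffs 8, 5, 6 → best response T.
Player 1 against East: payoffs 7, -8, -7 → best response T.
Player 2 against T: payoffs 4, -6 → best response West.
Player 2 against M: payoffs 1, 0 → best response West.
Player 2 against B: payoffs 6, -3 → best response West.
Mutual best responses: (T, West).

The unique pure-strategy Nash equilibrium is (T, West).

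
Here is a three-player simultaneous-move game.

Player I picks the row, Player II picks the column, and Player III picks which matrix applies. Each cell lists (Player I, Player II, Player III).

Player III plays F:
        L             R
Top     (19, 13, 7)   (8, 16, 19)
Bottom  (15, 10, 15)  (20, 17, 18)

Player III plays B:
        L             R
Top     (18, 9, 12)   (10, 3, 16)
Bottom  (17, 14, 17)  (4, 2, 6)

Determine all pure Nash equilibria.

Pure-strategy Nash equilibria: (Top, L, B) and (Bottom, R, F)

Player I against (L, F): payoffs 19, 15 → best response Top.
Player I against (L, B): payoffs 18, 17 → best response Top.
Player I against (R, F): payoffs 8, 20 → best response Bottom.
Player I against (R, B): payoffs 10, 4 → best response Top.
Player II against (Top, F): payoffs 13, 16 → best response R.
Player II against (Top, B): payoffs 9, 3 → best response L.
Player II against (Bottom, F): payoffs 10, 17 → best response R.
Player II against (Bottom, B): payoffs 14, 2 → best response L.
Player III against (Top, L): payoffs 7, 12 → best response B.
Player III against (Top, R): payoffs 19, 16 → best response F.
Player III against (Bottom, L): payoffs 15, 17 → best response B.
Player III against (Bottom, R): payoffs 18, 6 → best response F.
Mutual best responses: (Top, L, B); (Bottom, R, F).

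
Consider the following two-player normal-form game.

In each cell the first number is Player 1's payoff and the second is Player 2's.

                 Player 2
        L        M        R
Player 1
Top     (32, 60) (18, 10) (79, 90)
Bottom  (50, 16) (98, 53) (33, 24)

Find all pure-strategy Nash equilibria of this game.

(Top, L): Player 1 can switch to Bottom (32 → 50). Not NE.
(Top, M): Player 1 can switch to Bottom (18 → 98). Not NE.
(Top, R): Player 1 gets 79, best alternative 33; Player 2 gets 90, best alternative 60. No profitable deviation — NE.
(Bottom, L): Player 2 can switch to M (16 → 53). Not NE.
(Bottom, M): Player 1 gets 98, best alternative 18; Player 2 gets 53, best alternative 24. No profitable deviation — NE.
(Bottom, R): Player 1 can switch to Top (33 → 79). Not NE.

(Top, R), (Bottom, M)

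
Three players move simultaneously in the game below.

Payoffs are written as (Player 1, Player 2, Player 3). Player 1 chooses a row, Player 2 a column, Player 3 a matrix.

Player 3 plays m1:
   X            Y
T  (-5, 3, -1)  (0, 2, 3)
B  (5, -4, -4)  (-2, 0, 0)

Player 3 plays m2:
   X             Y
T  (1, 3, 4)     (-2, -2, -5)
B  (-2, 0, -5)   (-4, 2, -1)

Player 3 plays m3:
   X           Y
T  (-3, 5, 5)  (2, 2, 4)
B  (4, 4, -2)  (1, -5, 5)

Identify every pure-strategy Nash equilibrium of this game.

Pure NE: (B, X, m3)

Mark each player's best response to every combination of opponents' strategies; a profile where every player is best-responding is a pure Nash equilibrium.
Player 1 against (X, m1): payoffs -5, 5 → best response B.
Player 1 against (X, m2): payoffs 1, -2 → best response T.
Player 1 against (X, m3): payoffs -3, 4 → best response B.
Player 1 against (Y, m1): payoffs 0, -2 → best response T.
Player 1 against (Y, m2): payoffs -2, -4 → best response T.
Player 1 against (Y, m3): payoffs 2, 1 → best response T.
Player 2 against (T, m1): payoffs 3, 2 → best response X.
Player 2 against (T, m2): payoffs 3, -2 → best response X.
Player 2 against (T, m3): payoffs 5, 2 → best response X.
Player 2 against (B, m1): payoffs -4, 0 → best response Y.
Player 2 against (B, m2): payoffs 0, 2 → best response Y.
Player 2 against (B, m3): payoffs 4, -5 → best response X.
Player 3 against (T, X): payoffs -1, 4, 5 → best response m3.
Player 3 against (T, Y): payoffs 3, -5, 4 → best response m3.
Player 3 against (B, X): payoffs -4, -5, -2 → best response m3.
Player 3 against (B, Y): payoffs 0, -1, 5 → best response m3.
Mutual best responses: (B, X, m3).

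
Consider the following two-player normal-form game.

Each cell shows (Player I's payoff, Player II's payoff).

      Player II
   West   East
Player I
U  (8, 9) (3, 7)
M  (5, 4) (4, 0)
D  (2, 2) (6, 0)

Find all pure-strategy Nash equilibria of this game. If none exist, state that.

(U, West): Player I gets 8, best alternative 5; Player II gets 9, best alternative 7. No profitable deviation — NE.
(U, East): Player I can switch to M (3 → 4). Not NE.
(M, West): Player I can switch to U (5 → 8). Not NE.
(M, East): Player I can switch to D (4 → 6). Not NE.
(D, West): Player I can switch to U (2 → 8). Not NE.
(D, East): Player II can switch to West (0 → 2). Not NE.

The unique pure-strategy Nash equilibrium is (U, West).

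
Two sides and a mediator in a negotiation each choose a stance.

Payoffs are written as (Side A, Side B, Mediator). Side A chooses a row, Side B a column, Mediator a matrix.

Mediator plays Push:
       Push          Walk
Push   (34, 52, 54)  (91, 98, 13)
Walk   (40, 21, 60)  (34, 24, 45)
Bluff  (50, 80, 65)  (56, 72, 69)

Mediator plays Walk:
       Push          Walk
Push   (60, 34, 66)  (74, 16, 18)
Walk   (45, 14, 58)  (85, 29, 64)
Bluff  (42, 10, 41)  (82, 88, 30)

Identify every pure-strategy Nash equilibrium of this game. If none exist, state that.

(Push, Push, Push): Side A can switch to Walk (34 → 40). Not NE.
(Push, Push, Walk): Side A gets 60, best alternative 45; Side B gets 34, best alternative 16; Mediator gets 66, best alternative 54. No profitable deviation — NE.
(Push, Walk, Push): Mediator can switch to Walk (13 → 18). Not NE.
(Push, Walk, Walk): Side A can switch to Walk (74 → 85). Not NE.
(Walk, Push, Push): Side A can switch to Bluff (40 → 50). Not NE.
(Walk, Push, Walk): Side A can switch to Push (45 → 60). Not NE.
(Walk, Walk, Push): Side A can switch to Push (34 → 91). Not NE.
(Walk, Walk, Walk): Side A gets 85, best alternative 82; Side B gets 29, best alternative 14; Mediator gets 64, best alternative 45. No profitable deviation — NE.
(Bluff, Push, Push): Side A gets 50, best alternative 40; Side B gets 80, best alternative 72; Mediator gets 65, best alternative 41. No profitable deviation — NE.
(Bluff, Push, Walk): Side A can switch to Push (42 → 60). Not NE.
(Bluff, Walk, Push): Side A can switch to Push (56 → 91). Not NE.
(The remaining 1 profile has a profitable deviation by the same check.)

Pure-strategy Nash equilibria: (Push, Push, Walk) and (Walk, Walk, Walk) and (Bluff, Push, Push)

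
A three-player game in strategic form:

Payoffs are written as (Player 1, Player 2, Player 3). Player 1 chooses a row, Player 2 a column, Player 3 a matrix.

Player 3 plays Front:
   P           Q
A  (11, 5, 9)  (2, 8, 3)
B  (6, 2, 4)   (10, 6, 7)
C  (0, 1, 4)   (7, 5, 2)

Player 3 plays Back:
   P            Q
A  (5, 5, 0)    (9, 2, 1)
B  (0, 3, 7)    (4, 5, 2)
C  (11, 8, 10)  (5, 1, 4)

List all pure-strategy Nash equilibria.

(B, Q, Front) and (C, P, Back)

Player 1 against (P, Front): payoffs 11, 6, 0 → best response A.
Player 1 against (P, Back): payoffs 5, 0, 11 → best response C.
Player 1 against (Q, Front): payoffs 2, 10, 7 → best response B.
Player 1 against (Q, Back): payoffs 9, 4, 5 → best response A.
Player 2 against (A, Front): payoffs 5, 8 → best response Q.
Player 2 against (A, Back): payoffs 5, 2 → best response P.
Player 2 against (B, Front): payoffs 2, 6 → best response Q.
Player 2 against (B, Back): payoffs 3, 5 → best response Q.
Player 2 against (C, Front): payoffs 1, 5 → best response Q.
Player 2 against (C, Back): payoffs 8, 1 → best response P.
Player 3 against (A, P): payoffs 9, 0 → best response Front.
Player 3 against (A, Q): payoffs 3, 1 → best response Front.
Player 3 against (B, P): payoffs 4, 7 → best response Back.
Player 3 against (B, Q): payoffs 7, 2 → best response Front.
Player 3 against (C, P): payoffs 4, 10 → best response Back.
Player 3 against (C, Q): payoffs 2, 4 → best response Back.
Mutual best responses: (B, Q, Front); (C, P, Back).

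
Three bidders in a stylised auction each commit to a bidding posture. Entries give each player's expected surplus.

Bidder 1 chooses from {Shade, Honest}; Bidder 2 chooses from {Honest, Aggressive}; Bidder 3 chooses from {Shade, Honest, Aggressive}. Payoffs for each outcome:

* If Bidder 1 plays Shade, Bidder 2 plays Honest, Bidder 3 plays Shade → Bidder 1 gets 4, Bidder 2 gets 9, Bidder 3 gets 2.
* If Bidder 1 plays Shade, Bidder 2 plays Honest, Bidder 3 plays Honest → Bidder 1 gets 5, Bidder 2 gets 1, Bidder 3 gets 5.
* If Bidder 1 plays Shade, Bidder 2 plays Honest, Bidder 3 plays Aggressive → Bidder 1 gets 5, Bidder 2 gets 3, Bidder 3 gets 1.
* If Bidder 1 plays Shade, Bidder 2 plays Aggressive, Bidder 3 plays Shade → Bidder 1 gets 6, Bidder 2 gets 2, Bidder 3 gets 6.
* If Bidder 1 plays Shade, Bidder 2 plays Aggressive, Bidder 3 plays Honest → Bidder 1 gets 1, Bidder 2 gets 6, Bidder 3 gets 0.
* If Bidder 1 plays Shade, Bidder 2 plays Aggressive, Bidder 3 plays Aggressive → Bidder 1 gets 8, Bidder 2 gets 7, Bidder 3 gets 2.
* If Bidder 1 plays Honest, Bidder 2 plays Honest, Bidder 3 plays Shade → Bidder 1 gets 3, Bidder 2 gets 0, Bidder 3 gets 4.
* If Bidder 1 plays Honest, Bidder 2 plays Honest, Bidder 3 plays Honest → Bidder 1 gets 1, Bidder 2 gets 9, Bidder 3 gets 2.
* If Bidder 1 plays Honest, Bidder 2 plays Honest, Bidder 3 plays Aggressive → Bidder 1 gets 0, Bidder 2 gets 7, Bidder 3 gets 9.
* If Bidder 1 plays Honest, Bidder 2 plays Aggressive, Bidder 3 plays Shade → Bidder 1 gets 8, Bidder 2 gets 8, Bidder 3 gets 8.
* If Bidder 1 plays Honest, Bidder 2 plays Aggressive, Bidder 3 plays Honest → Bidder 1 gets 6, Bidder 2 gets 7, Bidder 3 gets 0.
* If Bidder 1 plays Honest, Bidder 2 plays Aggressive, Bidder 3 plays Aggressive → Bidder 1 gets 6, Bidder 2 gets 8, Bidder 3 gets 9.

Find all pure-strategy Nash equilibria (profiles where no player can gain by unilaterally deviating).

none

Bidder 1 against (Honest, Shade): payoffs 4, 3 → best response Shade.
Bidder 1 against (Honest, Honest): payoffs 5, 1 → best response Shade.
Bidder 1 against (Honest, Aggressive): payoffs 5, 0 → best response Shade.
Bidder 1 against (Aggressive, Shade): payoffs 6, 8 → best response Honest.
Bidder 1 against (Aggressive, Honest): payoffs 1, 6 → best response Honest.
Bidder 1 against (Aggressive, Aggressive): payoffs 8, 6 → best response Shade.
Bidder 2 against (Shade, Shade): payoffs 9, 2 → best response Honest.
Bidder 2 against (Shade, Honest): payoffs 1, 6 → best response Aggressive.
Bidder 2 against (Shade, Aggressive): payoffs 3, 7 → best response Aggressive.
Bidder 2 against (Honest, Shade): payoffs 0, 8 → best response Aggressive.
Bidder 2 against (Honest, Honest): payoffs 9, 7 → best response Honest.
Bidder 2 against (Honest, Aggressive): payoffs 7, 8 → best response Aggressive.
Bidder 3 against (Shade, Honest): payoffs 2, 5, 1 → best response Honest.
Bidder 3 against (Shade, Aggressive): payoffs 6, 0, 2 → best response Shade.
Bidder 3 against (Honest, Honest): payoffs 4, 2, 9 → best response Aggressive.
Bidder 3 against (Honest, Aggressive): payoffs 8, 0, 9 → best response Aggressive.
No profile is a mutual best response for all players.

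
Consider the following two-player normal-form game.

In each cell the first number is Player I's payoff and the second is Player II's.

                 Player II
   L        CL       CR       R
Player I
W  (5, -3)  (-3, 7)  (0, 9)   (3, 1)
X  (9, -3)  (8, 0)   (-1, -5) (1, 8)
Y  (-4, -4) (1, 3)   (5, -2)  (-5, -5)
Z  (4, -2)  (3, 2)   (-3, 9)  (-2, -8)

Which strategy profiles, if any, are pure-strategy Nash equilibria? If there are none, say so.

(W, L): Player I can switch to X (5 → 9). Not NE.
(W, CL): Player I can switch to X (-3 → 8). Not NE.
(W, CR): Player I can switch to Y (0 → 5). Not NE.
(W, R): Player II can switch to CL (1 → 7). Not NE.
(X, L): Player II can switch to CL (-3 → 0). Not NE.
(X, CL): Player II can switch to R (0 → 8). Not NE.
(X, CR): Player I can switch to W (-1 → 0). Not NE.
(X, R): Player I can switch to W (1 → 3). Not NE.
(Y, L): Player I can switch to W (-4 → 5). Not NE.
(Y, CL): Player I can switch to X (1 → 8). Not NE.
(The remaining 6 profiles each have a profitable deviation by the same check.)

There is no pure-strategy Nash equilibrium.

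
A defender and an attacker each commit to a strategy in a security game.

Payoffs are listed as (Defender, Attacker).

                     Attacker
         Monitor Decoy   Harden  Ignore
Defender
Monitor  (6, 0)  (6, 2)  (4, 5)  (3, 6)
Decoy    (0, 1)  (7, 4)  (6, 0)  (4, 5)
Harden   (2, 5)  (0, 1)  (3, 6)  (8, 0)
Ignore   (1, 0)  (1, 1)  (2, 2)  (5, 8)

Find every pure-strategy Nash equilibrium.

Defender against Monitor: payoffs 6, 0, 2, 1 → best response Monitor.
Defender against Decoy: payoffs 6, 7, 0, 1 → best response Decoy.
Defender against Harden: payoffs 4, 6, 3, 2 → best response Decoy.
Defender against Ignore: payoffs 3, 4, 8, 5 → best response Harden.
Attacker against Monitor: payoffs 0, 2, 5, 6 → best response Ignore.
Attacker against Decoy: payoffs 1, 4, 0, 5 → best response Ignore.
Attacker against Harden: payoffs 5, 1, 6, 0 → best response Harden.
Attacker against Ignore: payoffs 0, 1, 2, 8 → best response Ignore.
No profile is a mutual best response for all players.

There is no pure-strategy Nash equilibrium.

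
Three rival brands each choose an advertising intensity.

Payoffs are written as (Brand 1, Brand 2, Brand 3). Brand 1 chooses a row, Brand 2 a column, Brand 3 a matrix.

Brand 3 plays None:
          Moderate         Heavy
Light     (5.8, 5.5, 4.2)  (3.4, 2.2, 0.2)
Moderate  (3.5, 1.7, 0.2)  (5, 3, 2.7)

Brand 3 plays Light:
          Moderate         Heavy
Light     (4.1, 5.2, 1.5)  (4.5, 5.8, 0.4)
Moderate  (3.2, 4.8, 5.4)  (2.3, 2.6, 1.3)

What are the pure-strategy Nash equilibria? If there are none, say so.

Check each profile: it is a Nash equilibrium iff no player can strictly gain by switching unilaterally.
(Light, Moderate, None): Brand 1 gets 5.8, best alternative 3.5; Brand 2 gets 5.5, best alternative 2.2; Brand 3 gets 4.2, best alternative 1.5. No profitable deviation — NE.
(Light, Moderate, Light): Brand 2 can switch to Heavy (5.2 → 5.8). Not NE.
(Light, Heavy, None): Brand 1 can switch to Moderate (3.4 → 5). Not NE.
(Light, Heavy, Light): Brand 1 gets 4.5, best alternative 2.3; Brand 2 gets 5.8, best alternative 5.2; Brand 3 gets 0.4, best alternative 0.2. No profitable deviation — NE.
(Moderate, Moderate, None): Brand 1 can switch to Light (3.5 → 5.8). Not NE.
(Moderate, Moderate, Light): Brand 1 can switch to Light (3.2 → 4.1). Not NE.
(Moderate, Heavy, None): Brand 1 gets 5, best alternative 3.4; Brand 2 gets 3, best alternative 1.7; Brand 3 gets 2.7, best alternative 1.3. No profitable deviation — NE.
(Moderate, Heavy, Light): Brand 1 can switch to Light (2.3 → 4.5). Not NE.

Pure-strategy Nash equilibria: (Light, Moderate, None) and (Light, Heavy, Light) and (Moderate, Heavy, None)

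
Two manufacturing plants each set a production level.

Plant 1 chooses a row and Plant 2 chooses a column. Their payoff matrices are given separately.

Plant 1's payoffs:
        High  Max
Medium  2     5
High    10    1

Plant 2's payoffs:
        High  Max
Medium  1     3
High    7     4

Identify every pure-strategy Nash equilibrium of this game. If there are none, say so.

For each player, find the best response to each opponent profile; mutual best responses are the pure NE.
Plant 1 against High: payoffs 2, 10 → best response High.
Plant 1 against Max: payoffs 5, 1 → best response Medium.
Plant 2 against Medium: payoffs 1, 3 → best response Max.
Plant 2 against High: payoffs 7, 4 → best response High.
Mutual best responses: (Medium, Max); (High, High).

Pure-strategy Nash equilibria: (Medium, Max), (High, High)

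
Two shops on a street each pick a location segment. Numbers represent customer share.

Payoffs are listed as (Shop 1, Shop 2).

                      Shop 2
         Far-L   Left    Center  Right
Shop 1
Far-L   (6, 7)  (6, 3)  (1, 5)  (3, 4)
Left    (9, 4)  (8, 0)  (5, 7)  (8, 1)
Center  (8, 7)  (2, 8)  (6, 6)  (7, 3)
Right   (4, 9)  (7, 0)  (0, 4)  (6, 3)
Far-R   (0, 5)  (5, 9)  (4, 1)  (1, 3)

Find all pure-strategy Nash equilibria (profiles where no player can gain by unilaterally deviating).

There is no pure-strategy Nash equilibrium.

Shop 1 against Far-L: payoffs 6, 9, 8, 4, 0 → best response Left.
Shop 1 against Left: payoffs 6, 8, 2, 7, 5 → best response Left.
Shop 1 against Center: payoffs 1, 5, 6, 0, 4 → best response Center.
Shop 1 against Right: payoffs 3, 8, 7, 6, 1 → best response Left.
Shop 2 against Far-L: payoffs 7, 3, 5, 4 → best response Far-L.
Shop 2 against Left: payoffs 4, 0, 7, 1 → best response Center.
Shop 2 against Center: payoffs 7, 8, 6, 3 → best response Left.
Shop 2 against Right: payoffs 9, 0, 4, 3 → best response Far-L.
Shop 2 against Far-R: payoffs 5, 9, 1, 3 → best response Left.
No profile is a mutual best response for all players.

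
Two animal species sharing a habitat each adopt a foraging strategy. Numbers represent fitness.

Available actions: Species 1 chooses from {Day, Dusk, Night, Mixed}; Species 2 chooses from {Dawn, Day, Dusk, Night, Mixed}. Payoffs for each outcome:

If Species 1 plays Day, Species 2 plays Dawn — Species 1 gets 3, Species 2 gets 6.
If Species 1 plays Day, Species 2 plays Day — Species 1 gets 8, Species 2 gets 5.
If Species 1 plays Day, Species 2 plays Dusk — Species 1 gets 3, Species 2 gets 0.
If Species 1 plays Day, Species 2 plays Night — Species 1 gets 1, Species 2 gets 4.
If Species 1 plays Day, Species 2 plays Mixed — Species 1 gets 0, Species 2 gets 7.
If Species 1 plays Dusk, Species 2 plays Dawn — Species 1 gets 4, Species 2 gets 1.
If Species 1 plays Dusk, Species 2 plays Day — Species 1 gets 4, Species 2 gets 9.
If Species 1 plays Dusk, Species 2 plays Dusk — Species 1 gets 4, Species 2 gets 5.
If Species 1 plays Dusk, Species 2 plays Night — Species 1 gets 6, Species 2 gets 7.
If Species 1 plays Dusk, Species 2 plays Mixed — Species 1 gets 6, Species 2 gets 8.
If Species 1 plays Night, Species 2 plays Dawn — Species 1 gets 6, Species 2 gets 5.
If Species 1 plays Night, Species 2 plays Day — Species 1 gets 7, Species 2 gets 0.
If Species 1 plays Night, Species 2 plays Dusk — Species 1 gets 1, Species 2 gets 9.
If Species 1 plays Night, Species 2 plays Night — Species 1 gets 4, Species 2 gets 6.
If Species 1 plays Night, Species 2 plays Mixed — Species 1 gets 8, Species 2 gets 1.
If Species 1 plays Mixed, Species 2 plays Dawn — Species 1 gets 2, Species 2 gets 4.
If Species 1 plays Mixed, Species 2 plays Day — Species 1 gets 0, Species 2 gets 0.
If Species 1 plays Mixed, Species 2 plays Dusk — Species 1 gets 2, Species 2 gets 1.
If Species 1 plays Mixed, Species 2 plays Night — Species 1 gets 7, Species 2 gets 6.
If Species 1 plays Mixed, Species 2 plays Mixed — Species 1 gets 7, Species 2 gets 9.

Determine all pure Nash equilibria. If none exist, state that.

Mark each player's best response to every combination of opponents' strategies; a profile where every player is best-responding is a pure Nash equilibrium.
Species 1 against Dawn: payoffs 3, 4, 6, 2 → best response Night.
Species 1 against Day: payoffs 8, 4, 7, 0 → best response Day.
Species 1 against Dusk: payoffs 3, 4, 1, 2 → best response Dusk.
Species 1 against Night: payoffs 1, 6, 4, 7 → best response Mixed.
Species 1 against Mixed: payoffs 0, 6, 8, 7 → best response Night.
Species 2 against Day: payoffs 6, 5, 0, 4, 7 → best response Mixed.
Species 2 against Dusk: payoffs 1, 9, 5, 7, 8 → best response Day.
Species 2 against Night: payoffs 5, 0, 9, 6, 1 → best response Dusk.
Species 2 against Mixed: payoffs 4, 0, 1, 6, 9 → best response Mixed.
No profile is a mutual best response for all players.

No pure-strategy Nash equilibrium.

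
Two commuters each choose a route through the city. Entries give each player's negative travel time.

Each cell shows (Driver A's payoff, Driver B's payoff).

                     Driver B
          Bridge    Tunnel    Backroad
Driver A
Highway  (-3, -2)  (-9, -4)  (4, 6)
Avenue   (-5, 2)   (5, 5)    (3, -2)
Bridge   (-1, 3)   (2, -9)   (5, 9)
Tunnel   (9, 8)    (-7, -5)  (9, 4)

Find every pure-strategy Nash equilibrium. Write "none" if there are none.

Driver A against Bridge: payoffs -3, -5, -1, 9 → best response Tunnel.
Driver A against Tunnel: payoffs -9, 5, 2, -7 → best response Avenue.
Driver A against Backroad: payoffs 4, 3, 5, 9 → best response Tunnel.
Driver B against Highway: payoffs -2, -4, 6 → best response Backroad.
Driver B against Avenue: payoffs 2, 5, -2 → best response Tunnel.
Driver B against Bridge: payoffs 3, -9, 9 → best response Backroad.
Driver B against Tunnel: payoffs 8, -5, 4 → best response Bridge.
Mutual best responses: (Avenue, Tunnel); (Tunnel, Bridge).

Pure-strategy Nash equilibria: (Avenue, Tunnel), (Tunnel, Bridge)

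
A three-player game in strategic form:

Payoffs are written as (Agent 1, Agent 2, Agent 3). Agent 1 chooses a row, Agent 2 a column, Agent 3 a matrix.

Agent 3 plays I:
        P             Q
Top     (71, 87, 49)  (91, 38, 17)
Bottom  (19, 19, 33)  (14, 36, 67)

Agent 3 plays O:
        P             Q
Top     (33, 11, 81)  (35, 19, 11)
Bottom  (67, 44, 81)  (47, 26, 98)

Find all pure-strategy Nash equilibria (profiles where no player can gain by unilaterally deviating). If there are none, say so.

For each player, find the best response to each opponent profile; mutual best responses are the pure NE.
Agent 1 against (P, I): payoffs 71, 19 → best response Top.
Agent 1 against (P, O): payoffs 33, 67 → best response Bottom.
Agent 1 against (Q, I): payoffs 91, 14 → best response Top.
Agent 1 against (Q, O): payoffs 35, 47 → best response Bottom.
Agent 2 against (Top, I): payoffs 87, 38 → best response P.
Agent 2 against (Top, O): payoffs 11, 19 → best response Q.
Agent 2 against (Bottom, I): payoffs 19, 36 → best response Q.
Agent 2 against (Bottom, O): payoffs 44, 26 → best response P.
Agent 3 against (Top, P): payoffs 49, 81 → best response O.
Agent 3 against (Top, Q): payoffs 17, 11 → best response I.
Agent 3 against (Bottom, P): payoffs 33, 81 → best response O.
Agent 3 against (Bottom, Q): payoffs 67, 98 → best response O.
Mutual best responses: (Bottom, P, O).

The unique pure-strategy Nash equilibrium is (Bottom, P, O).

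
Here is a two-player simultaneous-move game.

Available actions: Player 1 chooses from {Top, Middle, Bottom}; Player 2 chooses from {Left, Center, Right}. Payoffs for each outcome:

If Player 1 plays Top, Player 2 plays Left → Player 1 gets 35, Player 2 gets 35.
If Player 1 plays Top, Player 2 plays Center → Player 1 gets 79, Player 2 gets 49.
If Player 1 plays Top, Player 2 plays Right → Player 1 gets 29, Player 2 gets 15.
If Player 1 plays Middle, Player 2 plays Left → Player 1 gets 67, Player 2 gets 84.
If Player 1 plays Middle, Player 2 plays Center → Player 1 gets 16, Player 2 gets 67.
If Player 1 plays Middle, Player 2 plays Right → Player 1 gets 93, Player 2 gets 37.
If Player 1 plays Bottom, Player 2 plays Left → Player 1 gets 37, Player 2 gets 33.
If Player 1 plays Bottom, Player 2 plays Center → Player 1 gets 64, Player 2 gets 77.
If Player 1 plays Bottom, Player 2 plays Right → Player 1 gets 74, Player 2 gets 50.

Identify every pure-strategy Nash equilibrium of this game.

(Top, Center) and (Middle, Left)

For each strategy profile, look for a profitable unilateral deviation.
(Top, Left): Player 1 can switch to Middle (35 → 67). Not NE.
(Top, Center): Player 1 gets 79, best alternative 64; Player 2 gets 49, best alternative 35. No profitable deviation — NE.
(Top, Right): Player 1 can switch to Middle (29 → 93). Not NE.
(Middle, Left): Player 1 gets 67, best alternative 37; Player 2 gets 84, best alternative 67. No profitable deviation — NE.
(Middle, Center): Player 1 can switch to Top (16 → 79). Not NE.
(Middle, Right): Player 2 can switch to Left (37 → 84). Not NE.
(Bottom, Left): Player 1 can switch to Middle (37 → 67). Not NE.
(Bottom, Center): Player 1 can switch to Top (64 → 79). Not NE.
(Bottom, Right): Player 1 can switch to Middle (74 → 93). Not NE.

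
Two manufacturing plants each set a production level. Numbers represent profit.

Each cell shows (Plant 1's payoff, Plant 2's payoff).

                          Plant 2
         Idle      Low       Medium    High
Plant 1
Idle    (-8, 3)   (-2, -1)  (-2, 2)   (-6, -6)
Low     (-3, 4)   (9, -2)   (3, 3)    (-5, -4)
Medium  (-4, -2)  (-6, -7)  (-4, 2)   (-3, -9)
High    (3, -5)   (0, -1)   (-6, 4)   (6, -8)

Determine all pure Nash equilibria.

(Idle, Idle): Plant 1 can switch to Low (-8 → -3). Not NE.
(Idle, Low): Plant 1 can switch to Low (-2 → 9). Not NE.
(Idle, Medium): Plant 1 can switch to Low (-2 → 3). Not NE.
(Idle, High): Plant 1 can switch to Low (-6 → -5). Not NE.
(Low, Idle): Plant 1 can switch to High (-3 → 3). Not NE.
(Low, Low): Plant 2 can switch to Idle (-2 → 4). Not NE.
(Low, Medium): Plant 2 can switch to Idle (3 → 4). Not NE.
(Low, High): Plant 1 can switch to Medium (-5 → -3). Not NE.
(The remaining 8 profiles each have a profitable deviation by the same check.)

No pure-strategy Nash equilibrium.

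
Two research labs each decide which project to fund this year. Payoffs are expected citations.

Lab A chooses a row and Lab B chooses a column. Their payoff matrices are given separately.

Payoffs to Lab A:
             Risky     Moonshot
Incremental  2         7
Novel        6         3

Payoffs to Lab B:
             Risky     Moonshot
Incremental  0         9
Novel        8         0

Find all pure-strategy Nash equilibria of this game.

For each player, find the best response to each opponent profile; mutual best responses are the pure NE.
Lab A against Risky: payoffs 2, 6 → best response Novel.
Lab A against Moonshot: payoffs 7, 3 → best response Incremental.
Lab B against Incremental: payoffs 0, 9 → best response Moonshot.
Lab B against Novel: payoffs 8, 0 → best response Risky.
Mutual best responses: (Incremental, Moonshot); (Novel, Risky).

(Incremental, Moonshot), (Novel, Risky)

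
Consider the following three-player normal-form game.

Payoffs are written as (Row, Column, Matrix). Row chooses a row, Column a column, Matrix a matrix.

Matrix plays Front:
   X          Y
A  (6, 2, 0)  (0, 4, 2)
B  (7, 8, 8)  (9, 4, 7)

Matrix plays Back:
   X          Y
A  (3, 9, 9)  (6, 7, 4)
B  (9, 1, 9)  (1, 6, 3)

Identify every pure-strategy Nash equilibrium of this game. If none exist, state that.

No pure-strategy Nash equilibrium.

Row against (X, Front): payoffs 6, 7 → best response B.
Row against (X, Back): payoffs 3, 9 → best response B.
Row against (Y, Front): payoffs 0, 9 → best response B.
Row against (Y, Back): payoffs 6, 1 → best response A.
Column against (A, Front): payoffs 2, 4 → best response Y.
Column against (A, Back): payoffs 9, 7 → best response X.
Column against (B, Front): payoffs 8, 4 → best response X.
Column against (B, Back): payoffs 1, 6 → best response Y.
Matrix against (A, X): payoffs 0, 9 → best response Back.
Matrix against (A, Y): payoffs 2, 4 → best response Back.
Matrix against (B, X): payoffs 8, 9 → best response Back.
Matrix against (B, Y): payoffs 7, 3 → best response Front.
No profile is a mutual best response for all players.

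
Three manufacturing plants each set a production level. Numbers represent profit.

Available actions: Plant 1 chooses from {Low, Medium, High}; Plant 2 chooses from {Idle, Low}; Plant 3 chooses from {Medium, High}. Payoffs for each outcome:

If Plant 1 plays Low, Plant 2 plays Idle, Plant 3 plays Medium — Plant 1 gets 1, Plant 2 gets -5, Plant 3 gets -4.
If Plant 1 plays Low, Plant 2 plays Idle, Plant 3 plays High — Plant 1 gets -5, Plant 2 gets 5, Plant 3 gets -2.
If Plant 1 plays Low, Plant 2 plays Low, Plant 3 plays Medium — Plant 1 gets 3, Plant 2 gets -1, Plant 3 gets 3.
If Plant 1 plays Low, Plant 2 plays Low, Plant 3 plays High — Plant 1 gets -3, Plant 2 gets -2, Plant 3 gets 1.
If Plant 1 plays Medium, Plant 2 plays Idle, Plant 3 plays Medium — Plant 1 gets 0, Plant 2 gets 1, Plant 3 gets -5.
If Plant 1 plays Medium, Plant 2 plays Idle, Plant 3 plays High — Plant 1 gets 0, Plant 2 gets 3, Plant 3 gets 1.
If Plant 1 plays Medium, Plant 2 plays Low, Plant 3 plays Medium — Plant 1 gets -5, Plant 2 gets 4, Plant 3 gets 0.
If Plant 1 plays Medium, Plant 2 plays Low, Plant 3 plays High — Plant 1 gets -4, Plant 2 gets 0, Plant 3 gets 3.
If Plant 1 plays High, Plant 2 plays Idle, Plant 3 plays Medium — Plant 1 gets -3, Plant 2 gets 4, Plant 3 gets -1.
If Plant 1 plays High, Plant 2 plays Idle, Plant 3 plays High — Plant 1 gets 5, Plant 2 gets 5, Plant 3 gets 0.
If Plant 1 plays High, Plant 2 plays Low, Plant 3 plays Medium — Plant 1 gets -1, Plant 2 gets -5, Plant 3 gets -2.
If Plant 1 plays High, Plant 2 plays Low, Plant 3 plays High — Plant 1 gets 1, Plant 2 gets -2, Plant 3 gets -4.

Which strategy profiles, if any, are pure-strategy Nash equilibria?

(Low, Low, Medium) and (High, Idle, High)

(Low, Idle, Medium): Plant 2 can switch to Low (-5 → -1). Not NE.
(Low, Idle, High): Plant 1 can switch to Medium (-5 → 0). Not NE.
(Low, Low, Medium): Plant 1 gets 3, best alternative -1; Plant 2 gets -1, best alternative -5; Plant 3 gets 3, best alternative 1. No profitable deviation — NE.
(Low, Low, High): Plant 1 can switch to High (-3 → 1). Not NE.
(Medium, Idle, Medium): Plant 1 can switch to Low (0 → 1). Not NE.
(Medium, Idle, High): Plant 1 can switch to High (0 → 5). Not NE.
(Medium, Low, Medium): Plant 1 can switch to Low (-5 → 3). Not NE.
(Medium, Low, High): Plant 1 can switch to Low (-4 → -3). Not NE.
(High, Idle, Medium): Plant 1 can switch to Low (-3 → 1). Not NE.
(High, Idle, High): Plant 1 gets 5, best alternative 0; Plant 2 gets 5, best alternative -2; Plant 3 gets 0, best alternative -1. No profitable deviation — NE.
(High, Low, Medium): Plant 1 can switch to Low (-1 → 3). Not NE.
(High, Low, High): Plant 2 can switch to Idle (-2 → 5). Not NE.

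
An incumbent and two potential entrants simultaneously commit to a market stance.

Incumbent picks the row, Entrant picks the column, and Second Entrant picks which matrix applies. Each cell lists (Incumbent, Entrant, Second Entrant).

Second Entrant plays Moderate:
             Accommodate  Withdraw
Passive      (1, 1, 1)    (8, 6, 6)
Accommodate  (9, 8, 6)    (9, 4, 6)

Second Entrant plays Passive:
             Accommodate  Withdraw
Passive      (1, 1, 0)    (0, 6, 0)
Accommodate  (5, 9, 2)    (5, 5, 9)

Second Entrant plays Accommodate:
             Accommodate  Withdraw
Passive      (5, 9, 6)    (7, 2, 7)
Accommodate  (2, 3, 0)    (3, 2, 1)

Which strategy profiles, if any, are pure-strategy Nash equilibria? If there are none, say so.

(Passive, Accommodate, Moderate): Incumbent can switch to Accommodate (1 → 9). Not NE.
(Passive, Accommodate, Passive): Incumbent can switch to Accommodate (1 → 5). Not NE.
(Passive, Accommodate, Accommodate): Incumbent gets 5, best alternative 2; Entrant gets 9, best alternative 2; Second Entrant gets 6, best alternative 1. No profitable deviation — NE.
(Passive, Withdraw, Moderate): Incumbent can switch to Accommodate (8 → 9). Not NE.
(Passive, Withdraw, Passive): Incumbent can switch to Accommodate (0 → 5). Not NE.
(Passive, Withdraw, Accommodate): Entrant can switch to Accommodate (2 → 9). Not NE.
(Accommodate, Accommodate, Moderate): Incumbent gets 9, best alternative 1; Entrant gets 8, best alternative 4; Second Entrant gets 6, best alternative 2. No profitable deviation — NE.
(Accommodate, Accommodate, Passive): Second Entrant can switch to Moderate (2 → 6). Not NE.
(Accommodate, Accommodate, Accommodate): Incumbent can switch to Passive (2 → 5). Not NE.
(Accommodate, Withdraw, Moderate): Entrant can switch to Accommodate (4 → 8). Not NE.
(Accommodate, Withdraw, Passive): Entrant can switch to Accommodate (5 → 9). Not NE.
(Accommodate, Withdraw, Accommodate): Incumbent can switch to Passive (3 → 7). Not NE.

(Passive, Accommodate, Accommodate); (Accommodate, Accommodate, Moderate)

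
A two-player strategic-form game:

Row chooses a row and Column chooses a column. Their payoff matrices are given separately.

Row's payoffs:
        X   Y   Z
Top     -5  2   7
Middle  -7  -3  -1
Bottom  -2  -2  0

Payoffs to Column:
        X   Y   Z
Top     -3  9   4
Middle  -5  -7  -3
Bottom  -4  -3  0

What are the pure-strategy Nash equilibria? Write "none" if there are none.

Row against X: payoffs -5, -7, -2 → best response Bottom.
Row against Y: payoffs 2, -3, -2 → best response Top.
Row against Z: payoffs 7, -1, 0 → best response Top.
Column against Top: payoffs -3, 9, 4 → best response Y.
Column against Middle: payoffs -5, -7, -3 → best response Z.
Column against Bottom: payoffs -4, -3, 0 → best response Z.
Mutual best responses: (Top, Y).

Pure NE: (Top, Y)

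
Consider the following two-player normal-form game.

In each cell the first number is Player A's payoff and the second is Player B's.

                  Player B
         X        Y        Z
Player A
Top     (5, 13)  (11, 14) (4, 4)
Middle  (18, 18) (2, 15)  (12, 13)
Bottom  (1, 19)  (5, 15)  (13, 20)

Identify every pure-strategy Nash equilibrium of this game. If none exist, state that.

Player A against X: payoffs 5, 18, 1 → best response Middle.
Player A against Y: payoffs 11, 2, 5 → best response Top.
Player A against Z: payoffs 4, 12, 13 → best response Bottom.
Player B against Top: payoffs 13, 14, 4 → best response Y.
Player B against Middle: payoffs 18, 15, 13 → best response X.
Player B against Bottom: payoffs 19, 15, 20 → best response Z.
Mutual best responses: (Top, Y); (Middle, X); (Bottom, Z).

(Top, Y) and (Middle, X) and (Bottom, Z)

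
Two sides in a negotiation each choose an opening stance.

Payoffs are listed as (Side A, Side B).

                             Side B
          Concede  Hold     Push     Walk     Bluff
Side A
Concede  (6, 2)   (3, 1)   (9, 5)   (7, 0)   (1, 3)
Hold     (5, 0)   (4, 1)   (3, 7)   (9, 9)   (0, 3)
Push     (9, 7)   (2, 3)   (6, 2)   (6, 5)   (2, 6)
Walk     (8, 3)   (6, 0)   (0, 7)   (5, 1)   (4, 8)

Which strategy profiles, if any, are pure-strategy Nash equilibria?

Pure-strategy Nash equilibria: (Concede, Push), (Hold, Walk), (Push, Concede), (Walk, Bluff)

For each player, find the best response to each opponent profile; mutual best responses are the pure NE.
Side A against Concede: payoffs 6, 5, 9, 8 → best response Push.
Side A against Hold: payoffs 3, 4, 2, 6 → best response Walk.
Side A against Push: payoffs 9, 3, 6, 0 → best response Concede.
Side A against Walk: payoffs 7, 9, 6, 5 → best response Hold.
Side A against Bluff: payoffs 1, 0, 2, 4 → best response Walk.
Side B against Concede: payoffs 2, 1, 5, 0, 3 → best response Push.
Side B against Hold: payoffs 0, 1, 7, 9, 3 → best response Walk.
Side B against Push: payoffs 7, 3, 2, 5, 6 → best response Concede.
Side B against Walk: payoffs 3, 0, 7, 1, 8 → best response Bluff.
Mutual best responses: (Concede, Push); (Hold, Walk); (Push, Concede); (Walk, Bluff).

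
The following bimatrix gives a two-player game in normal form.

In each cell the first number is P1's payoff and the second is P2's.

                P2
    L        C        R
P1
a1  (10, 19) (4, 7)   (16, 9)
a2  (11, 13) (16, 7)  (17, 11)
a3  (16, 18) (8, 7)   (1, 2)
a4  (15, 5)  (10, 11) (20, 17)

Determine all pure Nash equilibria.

(a3, L); (a4, R)

P1 against L: payoffs 10, 11, 16, 15 → best response a3.
P1 against C: payoffs 4, 16, 8, 10 → best response a2.
P1 against R: payoffs 16, 17, 1, 20 → best response a4.
P2 against a1: payoffs 19, 7, 9 → best response L.
P2 against a2: payoffs 13, 7, 11 → best response L.
P2 against a3: payoffs 18, 7, 2 → best response L.
P2 against a4: payoffs 5, 11, 17 → best response R.
Mutual best responses: (a3, L); (a4, R).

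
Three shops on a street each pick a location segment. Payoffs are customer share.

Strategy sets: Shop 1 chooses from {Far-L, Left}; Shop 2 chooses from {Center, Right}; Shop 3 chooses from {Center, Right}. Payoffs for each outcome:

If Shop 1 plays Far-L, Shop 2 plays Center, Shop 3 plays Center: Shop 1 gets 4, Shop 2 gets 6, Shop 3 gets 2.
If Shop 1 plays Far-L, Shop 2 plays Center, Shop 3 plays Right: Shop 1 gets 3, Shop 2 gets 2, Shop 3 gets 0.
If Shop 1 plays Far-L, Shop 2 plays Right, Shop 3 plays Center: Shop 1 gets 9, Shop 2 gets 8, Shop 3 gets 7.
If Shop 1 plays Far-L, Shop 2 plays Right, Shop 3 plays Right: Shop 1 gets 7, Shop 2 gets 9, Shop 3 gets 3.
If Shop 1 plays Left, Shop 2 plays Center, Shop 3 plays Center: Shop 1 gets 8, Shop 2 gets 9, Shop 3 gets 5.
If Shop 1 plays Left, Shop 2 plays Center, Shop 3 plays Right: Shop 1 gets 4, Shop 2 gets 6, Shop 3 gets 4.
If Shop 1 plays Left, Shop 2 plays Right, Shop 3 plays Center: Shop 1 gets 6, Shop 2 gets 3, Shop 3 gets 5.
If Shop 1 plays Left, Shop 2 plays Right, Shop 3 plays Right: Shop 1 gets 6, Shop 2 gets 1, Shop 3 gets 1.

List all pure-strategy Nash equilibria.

Mark each player's best response to every combination of opponents' strategies; a profile where every player is best-responding is a pure Nash equilibrium.
Shop 1 against (Center, Center): payoffs 4, 8 → best response Left.
Shop 1 against (Center, Right): payoffs 3, 4 → best response Left.
Shop 1 against (Right, Center): payoffs 9, 6 → best response Far-L.
Shop 1 against (Right, Right): payoffs 7, 6 → best response Far-L.
Shop 2 against (Far-L, Center): payoffs 6, 8 → best response Right.
Shop 2 against (Far-L, Right): payoffs 2, 9 → best response Right.
Shop 2 against (Left, Center): payoffs 9, 3 → best response Center.
Shop 2 against (Left, Right): payoffs 6, 1 → best response Center.
Shop 3 against (Far-L, Center): payoffs 2, 0 → best response Center.
Shop 3 against (Far-L, Right): payoffs 7, 3 → best response Center.
Shop 3 against (Left, Center): payoffs 5, 4 → best response Center.
Shop 3 against (Left, Right): payoffs 5, 1 → best response Center.
Mutual best responses: (Far-L, Right, Center); (Left, Center, Center).

The pure Nash equilibria are (Far-L, Right, Center), (Left, Center, Center).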